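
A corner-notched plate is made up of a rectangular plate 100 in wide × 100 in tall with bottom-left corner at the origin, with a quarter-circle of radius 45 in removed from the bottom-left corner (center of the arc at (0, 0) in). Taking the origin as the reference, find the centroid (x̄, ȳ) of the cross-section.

plate: A = 100 × 100 = 10000.00, centroid at (50.00, 50.00).
removed quarter-circle: A = −¼π·45² = -1590.43, centroid at (19.10, 19.10).
ΣA = 8409.57 in²
ΣAx̄ = (10000.00)(50.00) + (-1590.43)(19.10) = 469625.00 in³
ΣAȳ = (10000.00)(50.00) + (-1590.43)(19.10) = 469625.00 in³
x̄ = 469625.00 / 8409.57 = 55.84 in
ȳ = 469625.00 / 8409.57 = 55.84 in

x̄ = 55.84 in, ȳ = 55.84 in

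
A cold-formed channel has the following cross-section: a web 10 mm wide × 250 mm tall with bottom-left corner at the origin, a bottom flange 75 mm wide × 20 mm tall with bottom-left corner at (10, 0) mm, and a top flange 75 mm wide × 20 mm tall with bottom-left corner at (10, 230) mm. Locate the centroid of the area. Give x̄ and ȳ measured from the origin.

x̄ = 28.18 mm, ȳ = 125.00 mm

web: A = 10 × 250 = 2500.00, centroid at (5.00, 125.00).
bottom flange: A = 75 × 20 = 1500.00, centroid at (47.50, 10.00).
top flange: A = 75 × 20 = 1500.00, centroid at (47.50, 240.00).
ΣA = 5500.00 mm², ΣAx̄ = 155000.00 mm³, ΣAȳ = 687500.00 mm³.
x̄ = 155000.00/5500.00 = 28.18 mm; ȳ = 687500.00/5500.00 = 125.00 mm.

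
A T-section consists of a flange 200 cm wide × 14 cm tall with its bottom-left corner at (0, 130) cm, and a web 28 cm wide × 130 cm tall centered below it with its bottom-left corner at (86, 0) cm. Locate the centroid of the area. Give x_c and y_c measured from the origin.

web: A = 28 × 130 = 3640.00, centroid at (100.00, 65.00).
flange: A = 200 × 14 = 2800.00, centroid at (100.00, 137.00).
ΣA = 6440.00 cm²
ΣAx_c = (3640.00)(100.00) + (2800.00)(100.00) = 644000.00 cm³
ΣAy_c = (3640.00)(65.00) + (2800.00)(137.00) = 620200.00 cm³
x_c = 644000.00 / 6440.00 = 100.00 cm
y_c = 620200.00 / 6440.00 = 96.30 cm

x_c = 100.00 cm, y_c = 96.30 cm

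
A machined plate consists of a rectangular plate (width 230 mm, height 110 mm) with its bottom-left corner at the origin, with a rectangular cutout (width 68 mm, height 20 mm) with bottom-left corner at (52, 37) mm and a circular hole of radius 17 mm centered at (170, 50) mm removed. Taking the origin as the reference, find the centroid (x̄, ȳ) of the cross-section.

x̄ = 114.54 mm, ȳ = 55.67 mm

plate: A = 230 × 110 = 25300.00, centroid at (115.00, 55.00).
hole 1: A = −(68 × 20) = -1360.00, centroid at (86.00, 47.00).
hole 2: A = −π·17² = -907.92, centroid at (170.00, 50.00).
ΣA = 23032.08 mm², ΣAx̄ = 2638193.55 mm³, ΣAȳ = 1282183.99 mm³.
x̄ = 2638193.55/23032.08 = 114.54 mm; ȳ = 1282183.99/23032.08 = 55.67 mm.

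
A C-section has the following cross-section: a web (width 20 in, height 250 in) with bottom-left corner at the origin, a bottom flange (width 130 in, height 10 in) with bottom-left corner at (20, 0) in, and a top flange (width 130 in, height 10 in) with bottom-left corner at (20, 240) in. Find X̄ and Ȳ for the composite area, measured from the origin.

X̄ = 35.66 in, Ȳ = 125.00 in

Part | A | x̄ᵢ | ȳᵢ | A·x̄ᵢ | A·ȳᵢ
web | 5000.00 | 10.00 | 125.00 | 50000.00 | 625000.00
bottom flange | 1300.00 | 85.00 | 5.00 | 110500.00 | 6500.00
top flange | 1300.00 | 85.00 | 245.00 | 110500.00 | 318500.00
Σ | 7600.00 |  |  | 271000.00 | 950000.00
X̄ = 271000.00 / 7600.00 = 35.66 in
Ȳ = 950000.00 / 7600.00 = 125.00 in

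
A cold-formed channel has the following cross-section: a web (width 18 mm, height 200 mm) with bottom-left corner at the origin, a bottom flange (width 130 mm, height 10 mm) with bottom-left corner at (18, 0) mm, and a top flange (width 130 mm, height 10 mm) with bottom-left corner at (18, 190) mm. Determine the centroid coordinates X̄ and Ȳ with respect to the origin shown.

X̄ = 40.03 mm, Ȳ = 100.00 mm

Part | A | x̄ᵢ | ȳᵢ | A·x̄ᵢ | A·ȳᵢ
web | 3600.00 | 9.00 | 100.00 | 32400.00 | 360000.00
bottom flange | 1300.00 | 83.00 | 5.00 | 107900.00 | 6500.00
top flange | 1300.00 | 83.00 | 195.00 | 107900.00 | 253500.00
Σ | 6200.00 |  |  | 248200.00 | 620000.00
X̄ = 248200.00 / 6200.00 = 40.03 mm
Ȳ = 620000.00 / 6200.00 = 100.00 mm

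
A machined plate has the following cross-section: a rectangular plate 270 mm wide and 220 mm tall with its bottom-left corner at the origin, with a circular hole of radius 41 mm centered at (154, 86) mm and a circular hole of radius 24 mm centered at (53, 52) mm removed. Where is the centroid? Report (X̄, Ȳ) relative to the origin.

plate: A = 270 × 220 = 59400.00, centroid at (135.00, 110.00).
hole 1: A = −π·41² = -5281.02, centroid at (154.00, 86.00).
hole 2: A = −π·24² = -1809.56, centroid at (53.00, 52.00).
ΣA = 52309.43 mm²
ΣAX̄ = (59400.00)(135.00) + (-5281.02)(154.00) + (-1809.56)(53.00) = 7109816.80 mm³
ΣAȲ = (59400.00)(110.00) + (-5281.02)(86.00) + (-1809.56)(52.00) = 5985735.53 mm³
X̄ = 7109816.80 / 52309.43 = 135.92 mm
Ȳ = 5985735.53 / 52309.43 = 114.43 mm

X̄ = 135.92 mm, Ȳ = 114.43 mm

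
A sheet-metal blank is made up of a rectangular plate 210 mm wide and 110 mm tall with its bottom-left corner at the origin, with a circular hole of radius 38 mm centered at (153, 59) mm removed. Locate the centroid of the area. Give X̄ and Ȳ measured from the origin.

X̄ = 93.27 mm, Ȳ = 54.02 mm

plate: A = 210 × 110 = 23100.00, centroid at (105.00, 55.00).
hole: A = −π·38² = -4536.46, centroid at (153.00, 59.00).
ΣA = 18563.54 mm²
ΣAX̄ = (23100.00)(105.00) + (-4536.46)(153.00) = 1731421.65 mm³
ΣAȲ = (23100.00)(55.00) + (-4536.46)(59.00) = 1002848.87 mm³
X̄ = 1731421.65 / 18563.54 = 93.27 mm
Ȳ = 1002848.87 / 18563.54 = 54.02 mm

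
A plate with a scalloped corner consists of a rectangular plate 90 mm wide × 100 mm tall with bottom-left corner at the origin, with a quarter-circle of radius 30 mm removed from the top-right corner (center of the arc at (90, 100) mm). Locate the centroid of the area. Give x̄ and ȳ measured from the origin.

x̄ = 42.25 mm, ȳ = 46.82 mm

plate: A = 90 × 100 = 9000.00, centroid at (45.00, 50.00).
removed quarter-circle: A = −¼π·30² = -706.86, centroid at (77.27, 87.27).
ΣA = 8293.14 mm², ΣAx̄ = 350382.75 mm³, ΣAȳ = 388314.17 mm³.
x̄ = 350382.75/8293.14 = 42.25 mm; ȳ = 388314.17/8293.14 = 46.82 mm.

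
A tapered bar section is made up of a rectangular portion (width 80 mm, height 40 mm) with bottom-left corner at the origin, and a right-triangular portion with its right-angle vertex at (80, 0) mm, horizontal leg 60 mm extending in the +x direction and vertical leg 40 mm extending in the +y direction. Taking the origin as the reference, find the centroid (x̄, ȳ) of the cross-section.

x̄ = 56.36 mm, ȳ = 18.18 mm

rectangular portion: A = 80 × 40 = 3200.00, centroid at (40.00, 20.00).
triangular portion: A = ½·60·40 = 1200.00, centroid at (100.00, 13.33).
ΣA = 4400.00 mm²
ΣAx̄ = (3200.00)(40.00) + (1200.00)(100.00) = 248000.00 mm³
ΣAȳ = (3200.00)(20.00) + (1200.00)(13.33) = 80000.00 mm³
x̄ = 248000.00 / 4400.00 = 56.36 mm
ȳ = 80000.00 / 4400.00 = 18.18 mm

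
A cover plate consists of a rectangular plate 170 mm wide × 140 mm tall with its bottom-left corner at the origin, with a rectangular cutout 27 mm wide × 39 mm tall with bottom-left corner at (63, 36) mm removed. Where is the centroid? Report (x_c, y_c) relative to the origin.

x_c = 85.39 mm, y_c = 70.67 mm

plate: A = 170 × 140 = 23800.00, centroid at (85.00, 70.00).
hole: A = −(27 × 39) = -1053.00, centroid at (76.50, 55.50).
ΣA = 22747.00 mm², ΣAx_c = 1942445.50 mm³, ΣAy_c = 1607558.50 mm³.
x_c = 1942445.50/22747.00 = 85.39 mm; y_c = 1607558.50/22747.00 = 70.67 mm.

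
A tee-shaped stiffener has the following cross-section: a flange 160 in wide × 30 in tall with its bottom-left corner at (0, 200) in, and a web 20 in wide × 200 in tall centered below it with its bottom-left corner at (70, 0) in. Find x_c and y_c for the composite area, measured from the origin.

Part | A | x̄ᵢ | ȳᵢ | A·x̄ᵢ | A·ȳᵢ
web | 4000.00 | 80.00 | 100.00 | 320000.00 | 400000.00
flange | 4800.00 | 80.00 | 215.00 | 384000.00 | 1032000.00
Σ | 8800.00 |  |  | 704000.00 | 1432000.00
x_c = 704000.00 / 8800.00 = 80.00 in
y_c = 1432000.00 / 8800.00 = 162.73 in

x_c = 80.00 in, y_c = 162.73 in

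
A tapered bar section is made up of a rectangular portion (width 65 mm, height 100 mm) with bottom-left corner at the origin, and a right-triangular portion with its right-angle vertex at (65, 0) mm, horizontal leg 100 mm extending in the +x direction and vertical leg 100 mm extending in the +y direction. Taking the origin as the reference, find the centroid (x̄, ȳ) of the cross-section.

x̄ = 61.12 mm, ȳ = 42.75 mm

rectangular portion: A = 65 × 100 = 6500.00, centroid at (32.50, 50.00).
triangular portion: A = ½·100·100 = 5000.00, centroid at (98.33, 33.33).
ΣA = 11500.00 mm², ΣAx̄ = 702916.67 mm³, ΣAȳ = 491666.67 mm³.
x̄ = 702916.67/11500.00 = 61.12 mm; ȳ = 491666.67/11500.00 = 42.75 mm.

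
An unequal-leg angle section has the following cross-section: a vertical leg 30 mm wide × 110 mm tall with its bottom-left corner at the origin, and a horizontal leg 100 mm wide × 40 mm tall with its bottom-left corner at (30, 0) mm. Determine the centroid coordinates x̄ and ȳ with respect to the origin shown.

x̄ = 50.62 mm, ȳ = 35.82 mm

vertical leg: A = 30 × 110 = 3300.00, centroid at (15.00, 55.00).
horizontal leg: A = 100 × 40 = 4000.00, centroid at (80.00, 20.00).
ΣA = 7300.00 mm²
ΣAx̄ = (3300.00)(15.00) + (4000.00)(80.00) = 369500.00 mm³
ΣAȳ = (3300.00)(55.00) + (4000.00)(20.00) = 261500.00 mm³
x̄ = 369500.00 / 7300.00 = 50.62 mm
ȳ = 261500.00 / 7300.00 = 35.82 mm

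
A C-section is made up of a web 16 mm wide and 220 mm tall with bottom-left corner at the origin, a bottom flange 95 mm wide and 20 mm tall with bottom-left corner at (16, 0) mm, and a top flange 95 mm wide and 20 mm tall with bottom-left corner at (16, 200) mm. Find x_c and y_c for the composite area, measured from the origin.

web: A = 16 × 220 = 3520.00, centroid at (8.00, 110.00).
bottom flange: A = 95 × 20 = 1900.00, centroid at (63.50, 10.00).
top flange: A = 95 × 20 = 1900.00, centroid at (63.50, 210.00).
ΣA = 7320.00 mm²
ΣAx_c = (3520.00)(8.00) + (1900.00)(63.50) + (1900.00)(63.50) = 269460.00 mm³
ΣAy_c = (3520.00)(110.00) + (1900.00)(10.00) + (1900.00)(210.00) = 805200.00 mm³
x_c = 269460.00 / 7320.00 = 36.81 mm
y_c = 805200.00 / 7320.00 = 110.00 mm

x_c = 36.81 mm, y_c = 110.00 mm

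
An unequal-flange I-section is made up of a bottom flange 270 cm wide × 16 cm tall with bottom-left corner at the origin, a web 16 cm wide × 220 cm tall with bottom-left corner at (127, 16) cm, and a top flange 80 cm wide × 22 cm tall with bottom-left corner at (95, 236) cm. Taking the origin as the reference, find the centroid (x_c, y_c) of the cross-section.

x_c = 135.00 cm, y_c = 95.08 cm

bottom flange: A = 270 × 16 = 4320.00, centroid at (135.00, 8.00).
web: A = 16 × 220 = 3520.00, centroid at (135.00, 126.00).
top flange: A = 80 × 22 = 1760.00, centroid at (135.00, 247.00).
ΣA = 9600.00 cm²
ΣAx_c = (4320.00)(135.00) + (3520.00)(135.00) + (1760.00)(135.00) = 1296000.00 cm³
ΣAy_c = (4320.00)(8.00) + (3520.00)(126.00) + (1760.00)(247.00) = 912800.00 cm³
x_c = 1296000.00 / 9600.00 = 135.00 cm
y_c = 912800.00 / 9600.00 = 95.08 cm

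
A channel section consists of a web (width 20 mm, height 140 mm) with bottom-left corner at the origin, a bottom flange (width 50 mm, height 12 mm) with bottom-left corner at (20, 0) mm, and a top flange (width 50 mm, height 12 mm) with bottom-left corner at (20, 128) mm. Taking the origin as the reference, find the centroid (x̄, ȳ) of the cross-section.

x̄ = 20.50 mm, ȳ = 70.00 mm

web: A = 20 × 140 = 2800.00, centroid at (10.00, 70.00).
bottom flange: A = 50 × 12 = 600.00, centroid at (45.00, 6.00).
top flange: A = 50 × 12 = 600.00, centroid at (45.00, 134.00).
ΣA = 4000.00 mm², ΣAx̄ = 82000.00 mm³, ΣAȳ = 280000.00 mm³.
x̄ = 82000.00/4000.00 = 20.50 mm; ȳ = 280000.00/4000.00 = 70.00 mm.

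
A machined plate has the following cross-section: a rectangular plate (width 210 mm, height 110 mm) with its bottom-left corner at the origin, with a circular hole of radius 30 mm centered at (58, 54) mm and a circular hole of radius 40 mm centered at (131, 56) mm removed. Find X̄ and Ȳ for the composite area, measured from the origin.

X̄ = 105.14 mm, Ȳ = 54.86 mm

Part | A | x̄ᵢ | ȳᵢ | A·x̄ᵢ | A·ȳᵢ
plate | 23100.00 | 105.00 | 55.00 | 2425500.00 | 1270500.00
hole 1 | -2827.43 | 58.00 | 54.00 | -163991.14 | -152681.40
hole 2 | -5026.55 | 131.00 | 56.00 | -658477.82 | -281486.70
Σ | 15246.02 |  |  | 1603031.04 | 836331.90
X̄ = 1603031.04 / 15246.02 = 105.14 mm
Ȳ = 836331.90 / 15246.02 = 54.86 mm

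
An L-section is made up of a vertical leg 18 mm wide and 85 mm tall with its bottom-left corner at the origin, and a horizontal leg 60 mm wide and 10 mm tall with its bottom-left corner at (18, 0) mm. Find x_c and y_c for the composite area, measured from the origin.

vertical leg: A = 18 × 85 = 1530.00, centroid at (9.00, 42.50).
horizontal leg: A = 60 × 10 = 600.00, centroid at (48.00, 5.00).
ΣA = 2130.00 mm², ΣAx_c = 42570.00 mm³, ΣAy_c = 68025.00 mm³.
x_c = 42570.00/2130.00 = 19.99 mm; y_c = 68025.00/2130.00 = 31.94 mm.

x_c = 19.99 mm, y_c = 31.94 mm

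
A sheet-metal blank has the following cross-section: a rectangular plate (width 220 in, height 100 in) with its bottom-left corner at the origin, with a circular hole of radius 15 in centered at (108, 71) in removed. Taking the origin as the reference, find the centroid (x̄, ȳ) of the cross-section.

x̄ = 110.07 in, ȳ = 49.30 in

Part | A | x̄ᵢ | ȳᵢ | A·x̄ᵢ | A·ȳᵢ
plate | 22000.00 | 110.00 | 50.00 | 2420000.00 | 1100000.00
hole | -706.86 | 108.00 | 71.00 | -76340.70 | -50186.94
Σ | 21293.14 |  |  | 2343659.30 | 1049813.06
x̄ = 2343659.30 / 21293.14 = 110.07 in
ȳ = 1049813.06 / 21293.14 = 49.30 in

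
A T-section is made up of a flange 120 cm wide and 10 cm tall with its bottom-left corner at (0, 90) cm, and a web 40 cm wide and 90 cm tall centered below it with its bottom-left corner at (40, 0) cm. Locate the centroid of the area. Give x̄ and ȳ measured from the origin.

web: A = 40 × 90 = 3600.00, centroid at (60.00, 45.00).
flange: A = 120 × 10 = 1200.00, centroid at (60.00, 95.00).
ΣA = 4800.00 cm²
ΣAx̄ = (3600.00)(60.00) + (1200.00)(60.00) = 288000.00 cm³
ΣAȳ = (3600.00)(45.00) + (1200.00)(95.00) = 276000.00 cm³
x̄ = 288000.00 / 4800.00 = 60.00 cm
ȳ = 276000.00 / 4800.00 = 57.50 cm

x̄ = 60.00 cm, ȳ = 57.50 cm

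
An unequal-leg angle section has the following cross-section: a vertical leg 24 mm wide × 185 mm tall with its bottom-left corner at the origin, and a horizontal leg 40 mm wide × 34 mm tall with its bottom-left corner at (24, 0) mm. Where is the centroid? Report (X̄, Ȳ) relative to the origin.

X̄ = 19.50 mm, Ȳ = 74.80 mm

Part | A | x̄ᵢ | ȳᵢ | A·x̄ᵢ | A·ȳᵢ
vertical leg | 4440.00 | 12.00 | 92.50 | 53280.00 | 410700.00
horizontal leg | 1360.00 | 44.00 | 17.00 | 59840.00 | 23120.00
Σ | 5800.00 |  |  | 113120.00 | 433820.00
X̄ = 113120.00 / 5800.00 = 19.50 mm
Ȳ = 433820.00 / 5800.00 = 74.80 mm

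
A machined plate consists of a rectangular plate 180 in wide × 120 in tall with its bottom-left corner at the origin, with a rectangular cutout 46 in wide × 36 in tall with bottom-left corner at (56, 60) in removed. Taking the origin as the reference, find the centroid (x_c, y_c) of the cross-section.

x_c = 90.91 in, y_c = 58.51 in

plate: A = 180 × 120 = 21600.00, centroid at (90.00, 60.00).
hole: A = −(46 × 36) = -1656.00, centroid at (79.00, 78.00).
ΣA = 19944.00 in², ΣAx_c = 1813176.00 in³, ΣAy_c = 1166832.00 in³.
x_c = 1813176.00/19944.00 = 90.91 in; y_c = 1166832.00/19944.00 = 58.51 in.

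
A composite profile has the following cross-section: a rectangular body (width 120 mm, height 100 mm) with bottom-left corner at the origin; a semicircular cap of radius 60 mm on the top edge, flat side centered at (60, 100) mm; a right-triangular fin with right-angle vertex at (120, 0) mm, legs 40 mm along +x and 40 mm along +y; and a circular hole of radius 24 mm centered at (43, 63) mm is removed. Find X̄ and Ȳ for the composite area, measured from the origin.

X̄ = 65.37 mm, Ȳ = 72.46 mm

rectangular body: A = 120 × 100 = 12000.00, centroid at (60.00, 50.00).
semicircular top: A = ½π·60² = 5654.87, centroid at (60.00, 125.46).
triangular fin: A = ½·40·40 = 800.00, centroid at (133.33, 13.33).
hole: A = −π·24² = -1809.56, centroid at (43.00, 63.00).
ΣA = 16645.31 mm²
ΣAX̄ = (12000.00)(60.00) + (5654.87)(60.00) + (800.00)(133.33) + (-1809.56)(43.00) = 1088147.71 mm³
ΣAȲ = (12000.00)(50.00) + (5654.87)(125.46) + (800.00)(13.33) + (-1809.56)(63.00) = 1206151.23 mm³
X̄ = 1088147.71 / 16645.31 = 65.37 mm
Ȳ = 1206151.23 / 16645.31 = 72.46 mm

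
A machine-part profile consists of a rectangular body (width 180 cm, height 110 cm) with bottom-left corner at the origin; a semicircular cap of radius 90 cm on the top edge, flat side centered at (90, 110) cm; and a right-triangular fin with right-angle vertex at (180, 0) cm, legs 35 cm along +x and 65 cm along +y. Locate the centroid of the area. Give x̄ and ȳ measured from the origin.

x̄ = 93.44 cm, ȳ = 89.10 cm

rectangular body: A = 180 × 110 = 19800.00, centroid at (90.00, 55.00).
semicircular top: A = ½π·90² = 12723.45, centroid at (90.00, 148.20).
triangular fin: A = ½·35·65 = 1137.50, centroid at (191.67, 21.67).
ΣA = 33660.95 cm²
ΣAx̄ = (19800.00)(90.00) + (12723.45)(90.00) + (1137.50)(191.67) = 3145131.36 cm³
ΣAȳ = (19800.00)(55.00) + (12723.45)(148.20) + (1137.50)(21.67) = 2999225.36 cm³
x̄ = 3145131.36 / 33660.95 = 93.44 cm
ȳ = 2999225.36 / 33660.95 = 89.10 cm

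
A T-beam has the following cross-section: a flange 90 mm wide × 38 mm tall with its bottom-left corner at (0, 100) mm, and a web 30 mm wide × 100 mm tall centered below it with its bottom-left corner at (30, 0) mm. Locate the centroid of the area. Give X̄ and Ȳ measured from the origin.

web: A = 30 × 100 = 3000.00, centroid at (45.00, 50.00).
flange: A = 90 × 38 = 3420.00, centroid at (45.00, 119.00).
ΣA = 6420.00 mm², ΣAX̄ = 288900.00 mm³, ΣAȲ = 556980.00 mm³.
X̄ = 288900.00/6420.00 = 45.00 mm; Ȳ = 556980.00/6420.00 = 86.76 mm.

X̄ = 45.00 mm, Ȳ = 86.76 mm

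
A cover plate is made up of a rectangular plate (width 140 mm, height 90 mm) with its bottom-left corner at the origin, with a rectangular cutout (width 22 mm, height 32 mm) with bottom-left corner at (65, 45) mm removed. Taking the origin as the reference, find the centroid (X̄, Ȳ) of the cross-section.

Part | A | x̄ᵢ | ȳᵢ | A·x̄ᵢ | A·ȳᵢ
plate | 12600.00 | 70.00 | 45.00 | 882000.00 | 567000.00
hole | -704.00 | 76.00 | 61.00 | -53504.00 | -42944.00
Σ | 11896.00 |  |  | 828496.00 | 524056.00
X̄ = 828496.00 / 11896.00 = 69.64 mm
Ȳ = 524056.00 / 11896.00 = 44.05 mm

X̄ = 69.64 mm, Ȳ = 44.05 mm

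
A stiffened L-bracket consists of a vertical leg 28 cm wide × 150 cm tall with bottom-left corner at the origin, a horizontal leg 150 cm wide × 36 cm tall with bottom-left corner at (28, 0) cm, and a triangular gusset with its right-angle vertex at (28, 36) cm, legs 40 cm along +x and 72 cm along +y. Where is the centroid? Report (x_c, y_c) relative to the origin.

vertical leg: A = 28 × 150 = 4200.00, centroid at (14.00, 75.00).
horizontal leg: A = 150 × 36 = 5400.00, centroid at (103.00, 18.00).
gusset: A = ½·40·72 = 1440.00, centroid at (41.33, 60.00).
ΣA = 11040.00 cm², ΣAx_c = 674520.00 cm³, ΣAy_c = 498600.00 cm³.
x_c = 674520.00/11040.00 = 61.10 cm; y_c = 498600.00/11040.00 = 45.16 cm.

x_c = 61.10 cm, y_c = 45.16 cm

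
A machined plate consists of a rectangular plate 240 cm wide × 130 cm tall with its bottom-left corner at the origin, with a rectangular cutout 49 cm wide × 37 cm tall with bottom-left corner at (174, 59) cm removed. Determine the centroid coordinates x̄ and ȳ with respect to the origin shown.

plate: A = 240 × 130 = 31200.00, centroid at (120.00, 65.00).
hole: A = −(49 × 37) = -1813.00, centroid at (198.50, 77.50).
ΣA = 29387.00 cm², ΣAx̄ = 3384119.50 cm³, ΣAȳ = 1887492.50 cm³.
x̄ = 3384119.50/29387.00 = 115.16 cm; ȳ = 1887492.50/29387.00 = 64.23 cm.

x̄ = 115.16 cm, ȳ = 64.23 cm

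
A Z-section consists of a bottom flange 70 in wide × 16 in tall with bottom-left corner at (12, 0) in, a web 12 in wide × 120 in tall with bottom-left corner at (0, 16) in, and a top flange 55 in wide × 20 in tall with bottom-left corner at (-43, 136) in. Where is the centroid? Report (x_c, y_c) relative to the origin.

Part | A | x̄ᵢ | ȳᵢ | A·x̄ᵢ | A·ȳᵢ
bottom flange | 1120.00 | 47.00 | 8.00 | 52640.00 | 8960.00
web | 1440.00 | 6.00 | 76.00 | 8640.00 | 109440.00
top flange | 1100.00 | -15.50 | 146.00 | -17050.00 | 160600.00
Σ | 3660.00 |  |  | 44230.00 | 279000.00
x_c = 44230.00 / 3660.00 = 12.08 in
y_c = 279000.00 / 3660.00 = 76.23 in

x_c = 12.08 in, y_c = 76.23 in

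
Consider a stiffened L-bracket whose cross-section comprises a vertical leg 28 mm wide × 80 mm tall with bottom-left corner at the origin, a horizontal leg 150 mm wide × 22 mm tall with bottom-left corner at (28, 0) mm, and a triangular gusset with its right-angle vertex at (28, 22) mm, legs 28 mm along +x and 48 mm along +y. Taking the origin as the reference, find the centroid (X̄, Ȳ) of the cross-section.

vertical leg: A = 28 × 80 = 2240.00, centroid at (14.00, 40.00).
horizontal leg: A = 150 × 22 = 3300.00, centroid at (103.00, 11.00).
gusset: A = ½·28·48 = 672.00, centroid at (37.33, 38.00).
ΣA = 6212.00 mm², ΣAX̄ = 396348.00 mm³, ΣAȲ = 151436.00 mm³.
X̄ = 396348.00/6212.00 = 63.80 mm; Ȳ = 151436.00/6212.00 = 24.38 mm.

X̄ = 63.80 mm, Ȳ = 24.38 mm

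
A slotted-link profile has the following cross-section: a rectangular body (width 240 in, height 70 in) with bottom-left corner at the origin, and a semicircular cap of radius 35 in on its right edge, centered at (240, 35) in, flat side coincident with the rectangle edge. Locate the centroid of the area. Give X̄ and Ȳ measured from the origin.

Part | A | x̄ᵢ | ȳᵢ | A·x̄ᵢ | A·ȳᵢ
rectangular body | 16800.00 | 120.00 | 35.00 | 2016000.00 | 588000.00
semicircular end | 1924.23 | 254.85 | 35.00 | 490397.45 | 67347.89
Σ | 18724.23 |  |  | 2506397.45 | 655347.89
X̄ = 2506397.45 / 18724.23 = 133.86 in
Ȳ = 655347.89 / 18724.23 = 35.00 in

X̄ = 133.86 in, Ȳ = 35.00 in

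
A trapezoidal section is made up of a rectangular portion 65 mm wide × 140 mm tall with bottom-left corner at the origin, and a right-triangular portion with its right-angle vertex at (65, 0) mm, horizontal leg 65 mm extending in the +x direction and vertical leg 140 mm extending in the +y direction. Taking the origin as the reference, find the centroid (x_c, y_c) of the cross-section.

rectangular portion: A = 65 × 140 = 9100.00, centroid at (32.50, 70.00).
triangular portion: A = ½·65·140 = 4550.00, centroid at (86.67, 46.67).
ΣA = 13650.00 mm²
ΣAx_c = (9100.00)(32.50) + (4550.00)(86.67) = 690083.33 mm³
ΣAy_c = (9100.00)(70.00) + (4550.00)(46.67) = 849333.33 mm³
x_c = 690083.33 / 13650.00 = 50.56 mm
y_c = 849333.33 / 13650.00 = 62.22 mm

x_c = 50.56 mm, y_c = 62.22 mm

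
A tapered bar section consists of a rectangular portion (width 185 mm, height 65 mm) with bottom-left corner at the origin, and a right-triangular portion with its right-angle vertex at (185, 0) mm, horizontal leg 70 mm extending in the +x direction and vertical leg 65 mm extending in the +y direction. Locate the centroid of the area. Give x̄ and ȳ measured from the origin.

Part | A | x̄ᵢ | ȳᵢ | A·x̄ᵢ | A·ȳᵢ
rectangular portion | 12025.00 | 92.50 | 32.50 | 1112312.50 | 390812.50
triangular portion | 2275.00 | 208.33 | 21.67 | 473958.33 | 49291.67
Σ | 14300.00 |  |  | 1586270.83 | 440104.17
x̄ = 1586270.83 / 14300.00 = 110.93 mm
ȳ = 440104.17 / 14300.00 = 30.78 mm

x̄ = 110.93 mm, ȳ = 30.78 mm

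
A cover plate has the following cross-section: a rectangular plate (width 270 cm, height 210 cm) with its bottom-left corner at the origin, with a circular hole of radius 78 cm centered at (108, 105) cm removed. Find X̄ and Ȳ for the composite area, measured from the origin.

Part | A | x̄ᵢ | ȳᵢ | A·x̄ᵢ | A·ȳᵢ
plate | 56700.00 | 135.00 | 105.00 | 7654500.00 | 5953500.00
hole | -19113.45 | 108.00 | 105.00 | -2064252.57 | -2006912.22
Σ | 37586.55 |  |  | 5590247.43 | 3946587.78
X̄ = 5590247.43 / 37586.55 = 148.73 cm
Ȳ = 3946587.78 / 37586.55 = 105.00 cm

X̄ = 148.73 cm, Ȳ = 105.00 cm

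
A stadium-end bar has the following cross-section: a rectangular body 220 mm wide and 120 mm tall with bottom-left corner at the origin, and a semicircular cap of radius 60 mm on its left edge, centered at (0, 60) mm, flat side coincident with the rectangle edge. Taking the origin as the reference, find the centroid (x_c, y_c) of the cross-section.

x_c = 86.10 mm, y_c = 60.00 mm

Part | A | x̄ᵢ | ȳᵢ | A·x̄ᵢ | A·ȳᵢ
rectangular body | 26400.00 | 110.00 | 60.00 | 2904000.00 | 1584000.00
semicircular end | 5654.87 | -25.46 | 60.00 | -144000.00 | 339292.01
Σ | 32054.87 |  |  | 2760000.00 | 1923292.01
x_c = 2760000.00 / 32054.87 = 86.10 mm
y_c = 1923292.01 / 32054.87 = 60.00 mm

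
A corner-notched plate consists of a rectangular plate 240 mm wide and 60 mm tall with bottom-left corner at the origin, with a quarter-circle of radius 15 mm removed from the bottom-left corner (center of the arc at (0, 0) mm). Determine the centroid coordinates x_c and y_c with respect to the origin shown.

x_c = 121.41 mm, y_c = 30.29 mm

plate: A = 240 × 60 = 14400.00, centroid at (120.00, 30.00).
removed quarter-circle: A = −¼π·15² = -176.71, centroid at (6.37, 6.37).
ΣA = 14223.29 mm², ΣAx_c = 1726875.00 mm³, ΣAy_c = 430875.00 mm³.
x_c = 1726875.00/14223.29 = 121.41 mm; y_c = 430875.00/14223.29 = 30.29 mm.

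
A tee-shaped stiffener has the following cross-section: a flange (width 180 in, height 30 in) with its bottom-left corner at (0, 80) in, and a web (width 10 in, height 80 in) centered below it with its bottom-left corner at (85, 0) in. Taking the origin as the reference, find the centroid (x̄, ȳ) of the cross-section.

x̄ = 90.00 in, ȳ = 87.90 in

web: A = 10 × 80 = 800.00, centroid at (90.00, 40.00).
flange: A = 180 × 30 = 5400.00, centroid at (90.00, 95.00).
ΣA = 6200.00 in², ΣAx̄ = 558000.00 in³, ΣAȳ = 545000.00 in³.
x̄ = 558000.00/6200.00 = 90.00 in; ȳ = 545000.00/6200.00 = 87.90 in.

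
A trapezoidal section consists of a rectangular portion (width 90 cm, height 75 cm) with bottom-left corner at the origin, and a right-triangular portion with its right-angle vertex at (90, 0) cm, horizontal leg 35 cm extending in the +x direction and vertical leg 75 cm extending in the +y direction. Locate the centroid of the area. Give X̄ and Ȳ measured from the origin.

rectangular portion: A = 90 × 75 = 6750.00, centroid at (45.00, 37.50).
triangular portion: A = ½·35·75 = 1312.50, centroid at (101.67, 25.00).
ΣA = 8062.50 cm²
ΣAX̄ = (6750.00)(45.00) + (1312.50)(101.67) = 437187.50 cm³
ΣAȲ = (6750.00)(37.50) + (1312.50)(25.00) = 285937.50 cm³
X̄ = 437187.50 / 8062.50 = 54.22 cm
Ȳ = 285937.50 / 8062.50 = 35.47 cm

X̄ = 54.22 cm, Ȳ = 35.47 cm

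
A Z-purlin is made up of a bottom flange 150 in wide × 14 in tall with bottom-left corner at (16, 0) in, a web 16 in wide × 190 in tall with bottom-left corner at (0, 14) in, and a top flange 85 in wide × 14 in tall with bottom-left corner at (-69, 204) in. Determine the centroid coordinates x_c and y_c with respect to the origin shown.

x_c = 29.05 in, y_c = 94.34 in

bottom flange: A = 150 × 14 = 2100.00, centroid at (91.00, 7.00).
web: A = 16 × 190 = 3040.00, centroid at (8.00, 109.00).
top flange: A = 85 × 14 = 1190.00, centroid at (-26.50, 211.00).
ΣA = 6330.00 in²
ΣAx_c = (2100.00)(91.00) + (3040.00)(8.00) + (1190.00)(-26.50) = 183885.00 in³
ΣAy_c = (2100.00)(7.00) + (3040.00)(109.00) + (1190.00)(211.00) = 597150.00 in³
x_c = 183885.00 / 6330.00 = 29.05 in
y_c = 597150.00 / 6330.00 = 94.34 in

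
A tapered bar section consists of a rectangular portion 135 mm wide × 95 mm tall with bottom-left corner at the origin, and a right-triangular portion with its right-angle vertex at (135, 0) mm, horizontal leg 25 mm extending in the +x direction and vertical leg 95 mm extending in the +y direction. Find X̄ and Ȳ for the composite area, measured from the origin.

rectangular portion: A = 135 × 95 = 12825.00, centroid at (67.50, 47.50).
triangular portion: A = ½·25·95 = 1187.50, centroid at (143.33, 31.67).
ΣA = 14012.50 mm²
ΣAX̄ = (12825.00)(67.50) + (1187.50)(143.33) = 1035895.83 mm³
ΣAȲ = (12825.00)(47.50) + (1187.50)(31.67) = 646791.67 mm³
X̄ = 1035895.83 / 14012.50 = 73.93 mm
Ȳ = 646791.67 / 14012.50 = 46.16 mm

X̄ = 73.93 mm, Ȳ = 46.16 mm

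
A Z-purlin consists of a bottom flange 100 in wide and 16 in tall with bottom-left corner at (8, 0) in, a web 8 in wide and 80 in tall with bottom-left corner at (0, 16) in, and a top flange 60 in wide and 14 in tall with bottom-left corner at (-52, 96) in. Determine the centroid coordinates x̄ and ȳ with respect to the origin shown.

Part | A | x̄ᵢ | ȳᵢ | A·x̄ᵢ | A·ȳᵢ
bottom flange | 1600.00 | 58.00 | 8.00 | 92800.00 | 12800.00
web | 640.00 | 4.00 | 56.00 | 2560.00 | 35840.00
top flange | 840.00 | -22.00 | 103.00 | -18480.00 | 86520.00
Σ | 3080.00 |  |  | 76880.00 | 135160.00
x̄ = 76880.00 / 3080.00 = 24.96 in
ȳ = 135160.00 / 3080.00 = 43.88 in

x̄ = 24.96 in, ȳ = 43.88 in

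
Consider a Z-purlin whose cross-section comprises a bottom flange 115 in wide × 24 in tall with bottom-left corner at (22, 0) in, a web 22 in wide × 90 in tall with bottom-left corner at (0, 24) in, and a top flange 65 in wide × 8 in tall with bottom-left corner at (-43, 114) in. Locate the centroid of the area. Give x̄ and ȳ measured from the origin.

bottom flange: A = 115 × 24 = 2760.00, centroid at (79.50, 12.00).
web: A = 22 × 90 = 1980.00, centroid at (11.00, 69.00).
top flange: A = 65 × 8 = 520.00, centroid at (-10.50, 118.00).
ΣA = 5260.00 in², ΣAx̄ = 235740.00 in³, ΣAȳ = 231100.00 in³.
x̄ = 235740.00/5260.00 = 44.82 in; ȳ = 231100.00/5260.00 = 43.94 in.

x̄ = 44.82 in, ȳ = 43.94 in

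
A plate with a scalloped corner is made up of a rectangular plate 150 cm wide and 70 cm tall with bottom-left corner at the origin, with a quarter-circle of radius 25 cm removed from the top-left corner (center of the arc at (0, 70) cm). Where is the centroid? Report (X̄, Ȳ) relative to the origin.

plate: A = 150 × 70 = 10500.00, centroid at (75.00, 35.00).
removed quarter-circle: A = −¼π·25² = -490.87, centroid at (10.61, 59.39).
ΣA = 10009.13 cm², ΣAX̄ = 782291.67 cm³, ΣAȲ = 338347.16 cm³.
X̄ = 782291.67/10009.13 = 78.16 cm; Ȳ = 338347.16/10009.13 = 33.80 cm.

X̄ = 78.16 cm, Ȳ = 33.80 cm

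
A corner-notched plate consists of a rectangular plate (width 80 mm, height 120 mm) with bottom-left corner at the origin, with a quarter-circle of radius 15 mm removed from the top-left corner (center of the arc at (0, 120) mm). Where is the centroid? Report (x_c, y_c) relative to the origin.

plate: A = 80 × 120 = 9600.00, centroid at (40.00, 60.00).
removed quarter-circle: A = −¼π·15² = -176.71, centroid at (6.37, 113.63).
ΣA = 9423.29 mm²
ΣAx_c = (9600.00)(40.00) + (-176.71)(6.37) = 382875.00 mm³
ΣAy_c = (9600.00)(60.00) + (-176.71)(113.63) = 555919.25 mm³
x_c = 382875.00 / 9423.29 = 40.63 mm
y_c = 555919.25 / 9423.29 = 58.99 mm

x_c = 40.63 mm, y_c = 58.99 mm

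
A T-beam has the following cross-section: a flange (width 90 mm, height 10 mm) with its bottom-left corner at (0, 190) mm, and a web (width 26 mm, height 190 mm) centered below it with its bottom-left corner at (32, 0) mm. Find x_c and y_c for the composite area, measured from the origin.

web: A = 26 × 190 = 4940.00, centroid at (45.00, 95.00).
flange: A = 90 × 10 = 900.00, centroid at (45.00, 195.00).
ΣA = 5840.00 mm²
ΣAx_c = (4940.00)(45.00) + (900.00)(45.00) = 262800.00 mm³
ΣAy_c = (4940.00)(95.00) + (900.00)(195.00) = 644800.00 mm³
x_c = 262800.00 / 5840.00 = 45.00 mm
y_c = 644800.00 / 5840.00 = 110.41 mm

x_c = 45.00 mm, y_c = 110.41 mm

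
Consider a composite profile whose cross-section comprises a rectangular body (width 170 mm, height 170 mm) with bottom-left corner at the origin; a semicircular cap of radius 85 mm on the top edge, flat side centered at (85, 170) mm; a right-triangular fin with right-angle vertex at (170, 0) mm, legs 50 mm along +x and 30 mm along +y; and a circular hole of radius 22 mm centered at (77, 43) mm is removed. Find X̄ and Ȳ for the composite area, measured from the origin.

X̄ = 87.24 mm, Ȳ = 120.00 mm

rectangular body: A = 170 × 170 = 28900.00, centroid at (85.00, 85.00).
semicircular top: A = ½π·85² = 11349.00, centroid at (85.00, 206.08).
triangular fin: A = ½·50·30 = 750.00, centroid at (186.67, 10.00).
hole: A = −π·22² = -1520.53, centroid at (77.00, 43.00).
ΣA = 39478.47 mm²
ΣAX̄ = (28900.00)(85.00) + (11349.00)(85.00) + (750.00)(186.67) + (-1520.53)(77.00) = 3444084.42 mm³
ΣAȲ = (28900.00)(85.00) + (11349.00)(206.08) + (750.00)(10.00) + (-1520.53)(43.00) = 4737364.43 mm³
X̄ = 3444084.42 / 39478.47 = 87.24 mm
Ȳ = 4737364.43 / 39478.47 = 120.00 mm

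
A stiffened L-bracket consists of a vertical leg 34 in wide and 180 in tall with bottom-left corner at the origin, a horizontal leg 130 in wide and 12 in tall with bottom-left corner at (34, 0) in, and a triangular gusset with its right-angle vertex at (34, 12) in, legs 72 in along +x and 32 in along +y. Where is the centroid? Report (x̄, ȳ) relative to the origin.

Part | A | x̄ᵢ | ȳᵢ | A·x̄ᵢ | A·ȳᵢ
vertical leg | 6120.00 | 17.00 | 90.00 | 104040.00 | 550800.00
horizontal leg | 1560.00 | 99.00 | 6.00 | 154440.00 | 9360.00
gusset | 1152.00 | 58.00 | 22.67 | 66816.00 | 26112.00
Σ | 8832.00 |  |  | 325296.00 | 586272.00
x̄ = 325296.00 / 8832.00 = 36.83 in
ȳ = 586272.00 / 8832.00 = 66.38 in

x̄ = 36.83 in, ȳ = 66.38 in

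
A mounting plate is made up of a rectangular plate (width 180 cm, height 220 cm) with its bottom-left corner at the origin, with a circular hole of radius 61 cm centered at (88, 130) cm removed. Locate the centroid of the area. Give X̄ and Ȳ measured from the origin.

plate: A = 180 × 220 = 39600.00, centroid at (90.00, 110.00).
hole: A = −π·61² = -11689.87, centroid at (88.00, 130.00).
ΣA = 27910.13 cm², ΣAX̄ = 2535291.77 cm³, ΣAȲ = 2836317.39 cm³.
X̄ = 2535291.77/27910.13 = 90.84 cm; Ȳ = 2836317.39/27910.13 = 101.62 cm.

X̄ = 90.84 cm, Ȳ = 101.62 cm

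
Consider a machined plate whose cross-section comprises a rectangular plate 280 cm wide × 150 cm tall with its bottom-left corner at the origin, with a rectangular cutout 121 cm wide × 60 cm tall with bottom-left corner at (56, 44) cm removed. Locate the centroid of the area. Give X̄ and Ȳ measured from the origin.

X̄ = 144.91 cm, Ȳ = 75.21 cm

plate: A = 280 × 150 = 42000.00, centroid at (140.00, 75.00).
hole: A = −(121 × 60) = -7260.00, centroid at (116.50, 74.00).
ΣA = 34740.00 cm²
ΣAX̄ = (42000.00)(140.00) + (-7260.00)(116.50) = 5034210.00 cm³
ΣAȲ = (42000.00)(75.00) + (-7260.00)(74.00) = 2612760.00 cm³
X̄ = 5034210.00 / 34740.00 = 144.91 cm
Ȳ = 2612760.00 / 34740.00 = 75.21 cm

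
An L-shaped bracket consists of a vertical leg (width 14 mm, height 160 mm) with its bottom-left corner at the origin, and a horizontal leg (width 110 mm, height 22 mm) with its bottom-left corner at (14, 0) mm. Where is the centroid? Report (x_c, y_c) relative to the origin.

Part | A | x̄ᵢ | ȳᵢ | A·x̄ᵢ | A·ȳᵢ
vertical leg | 2240.00 | 7.00 | 80.00 | 15680.00 | 179200.00
horizontal leg | 2420.00 | 69.00 | 11.00 | 166980.00 | 26620.00
Σ | 4660.00 |  |  | 182660.00 | 205820.00
x_c = 182660.00 / 4660.00 = 39.20 mm
y_c = 205820.00 / 4660.00 = 44.17 mm

x_c = 39.20 mm, y_c = 44.17 mm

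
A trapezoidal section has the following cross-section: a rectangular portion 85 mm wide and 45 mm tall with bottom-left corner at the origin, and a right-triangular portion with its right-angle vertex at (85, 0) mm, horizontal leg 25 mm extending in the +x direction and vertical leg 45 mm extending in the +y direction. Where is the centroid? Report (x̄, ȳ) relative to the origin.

rectangular portion: A = 85 × 45 = 3825.00, centroid at (42.50, 22.50).
triangular portion: A = ½·25·45 = 562.50, centroid at (93.33, 15.00).
ΣA = 4387.50 mm²
ΣAx̄ = (3825.00)(42.50) + (562.50)(93.33) = 215062.50 mm³
ΣAȳ = (3825.00)(22.50) + (562.50)(15.00) = 94500.00 mm³
x̄ = 215062.50 / 4387.50 = 49.02 mm
ȳ = 94500.00 / 4387.50 = 21.54 mm

x̄ = 49.02 mm, ȳ = 21.54 mm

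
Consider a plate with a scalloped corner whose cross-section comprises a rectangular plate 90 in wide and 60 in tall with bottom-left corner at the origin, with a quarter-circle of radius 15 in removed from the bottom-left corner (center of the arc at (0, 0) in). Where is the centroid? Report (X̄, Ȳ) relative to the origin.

X̄ = 46.31 in, Ȳ = 30.80 in

Part | A | x̄ᵢ | ȳᵢ | A·x̄ᵢ | A·ȳᵢ
plate | 5400.00 | 45.00 | 30.00 | 243000.00 | 162000.00
removed quarter-circle | -176.71 | 6.37 | 6.37 | -1125.00 | -1125.00
Σ | 5223.29 |  |  | 241875.00 | 160875.00
X̄ = 241875.00 / 5223.29 = 46.31 in
Ȳ = 160875.00 / 5223.29 = 30.80 in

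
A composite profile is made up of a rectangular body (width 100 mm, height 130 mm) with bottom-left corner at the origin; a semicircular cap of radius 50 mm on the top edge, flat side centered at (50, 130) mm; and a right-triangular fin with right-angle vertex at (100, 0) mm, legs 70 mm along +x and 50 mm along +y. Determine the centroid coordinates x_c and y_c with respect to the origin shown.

x_c = 56.87 mm, y_c = 78.60 mm

Part | A | x̄ᵢ | ȳᵢ | A·x̄ᵢ | A·ȳᵢ
rectangular body | 13000.00 | 50.00 | 65.00 | 650000.00 | 845000.00
semicircular top | 3926.99 | 50.00 | 151.22 | 196349.54 | 593842.14
triangular fin | 1750.00 | 123.33 | 16.67 | 215833.33 | 29166.67
Σ | 18676.99 |  |  | 1062182.87 | 1468008.81
x_c = 1062182.87 / 18676.99 = 56.87 mm
y_c = 1468008.81 / 18676.99 = 78.60 mm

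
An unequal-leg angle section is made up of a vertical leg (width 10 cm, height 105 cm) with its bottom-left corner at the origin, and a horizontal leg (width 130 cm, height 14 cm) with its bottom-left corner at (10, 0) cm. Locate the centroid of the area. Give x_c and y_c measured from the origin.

vertical leg: A = 10 × 105 = 1050.00, centroid at (5.00, 52.50).
horizontal leg: A = 130 × 14 = 1820.00, centroid at (75.00, 7.00).
ΣA = 2870.00 cm², ΣAx_c = 141750.00 cm³, ΣAy_c = 67865.00 cm³.
x_c = 141750.00/2870.00 = 49.39 cm; y_c = 67865.00/2870.00 = 23.65 cm.

x_c = 49.39 cm, y_c = 23.65 cm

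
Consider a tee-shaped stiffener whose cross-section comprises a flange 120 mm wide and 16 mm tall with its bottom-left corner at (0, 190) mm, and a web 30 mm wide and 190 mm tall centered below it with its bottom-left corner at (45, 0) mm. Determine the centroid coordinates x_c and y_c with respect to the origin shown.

web: A = 30 × 190 = 5700.00, centroid at (60.00, 95.00).
flange: A = 120 × 16 = 1920.00, centroid at (60.00, 198.00).
ΣA = 7620.00 mm², ΣAx_c = 457200.00 mm³, ΣAy_c = 921660.00 mm³.
x_c = 457200.00/7620.00 = 60.00 mm; y_c = 921660.00/7620.00 = 120.95 mm.

x_c = 60.00 mm, y_c = 120.95 mm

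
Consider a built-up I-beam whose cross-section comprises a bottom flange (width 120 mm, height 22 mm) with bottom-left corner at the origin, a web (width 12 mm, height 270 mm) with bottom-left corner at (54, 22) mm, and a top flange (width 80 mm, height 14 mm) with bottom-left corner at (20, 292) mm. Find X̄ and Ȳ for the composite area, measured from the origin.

X̄ = 60.00 mm, Ȳ = 124.66 mm

bottom flange: A = 120 × 22 = 2640.00, centroid at (60.00, 11.00).
web: A = 12 × 270 = 3240.00, centroid at (60.00, 157.00).
top flange: A = 80 × 14 = 1120.00, centroid at (60.00, 299.00).
ΣA = 7000.00 mm², ΣAX̄ = 420000.00 mm³, ΣAȲ = 872600.00 mm³.
X̄ = 420000.00/7000.00 = 60.00 mm; Ȳ = 872600.00/7000.00 = 124.66 mm.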